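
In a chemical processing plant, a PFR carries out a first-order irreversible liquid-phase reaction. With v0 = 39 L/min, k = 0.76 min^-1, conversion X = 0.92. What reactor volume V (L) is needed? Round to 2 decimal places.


V = (v0/k) * ln(1/(1-X))
V = (39/0.76) * ln(1/(1-0.92))
V = 51.315789 * ln(12.5)
V = 51.315789 * 2.525729
V = 129.61 L


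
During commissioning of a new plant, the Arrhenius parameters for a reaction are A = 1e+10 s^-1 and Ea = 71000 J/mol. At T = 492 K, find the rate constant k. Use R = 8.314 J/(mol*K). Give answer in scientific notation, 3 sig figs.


k = A * exp(-Ea/(R*T))
k = 1e+10 * exp(-71000 / (8.314 * 492))
k = 1e+10 * exp(-17.357342)
k = 2.90e+02


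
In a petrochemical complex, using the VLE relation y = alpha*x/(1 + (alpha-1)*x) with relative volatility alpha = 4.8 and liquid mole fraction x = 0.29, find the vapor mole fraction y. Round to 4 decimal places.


y = alpha*x / (1 + (alpha-1)*x)
y = 4.8*0.29 / (1 + (4.8-1)*0.29)
y = 1.392 / (1 + 1.102)
y = 1.392 / 2.102
y = 0.6622


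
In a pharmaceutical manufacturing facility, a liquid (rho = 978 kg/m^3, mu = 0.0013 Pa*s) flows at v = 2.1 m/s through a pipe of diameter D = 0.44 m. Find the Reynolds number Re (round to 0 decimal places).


Re = rho * v * D / mu
Re = 978 * 2.1 * 0.44 / 0.0013
Re = 903.672 / 0.0013
Re = 695132


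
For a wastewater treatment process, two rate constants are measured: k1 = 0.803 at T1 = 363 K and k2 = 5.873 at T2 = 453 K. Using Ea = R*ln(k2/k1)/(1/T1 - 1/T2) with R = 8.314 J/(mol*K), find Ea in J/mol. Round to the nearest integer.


Ea = R * ln(k2/k1) / (1/T1 - 1/T2)
ln(k2/k1) = ln(5.873/0.803) = 1.9897661
1/T1 - 1/T2 = 1/363 - 1/453 = 0.000547315418
Ea = 8.314 * 1.9897661 / 0.000547315418
Ea = 30226 J/mol


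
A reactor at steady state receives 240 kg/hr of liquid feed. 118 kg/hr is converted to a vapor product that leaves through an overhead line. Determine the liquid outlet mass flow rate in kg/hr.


Steady-state mass balance on the main outlet: F_out = F_in - F_removed
F_out = 240 - 118
F_out = 122 kg/hr


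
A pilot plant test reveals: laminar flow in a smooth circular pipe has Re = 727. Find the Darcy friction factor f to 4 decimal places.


f = 64 / Re
f = 64 / 727
f = 0.0880


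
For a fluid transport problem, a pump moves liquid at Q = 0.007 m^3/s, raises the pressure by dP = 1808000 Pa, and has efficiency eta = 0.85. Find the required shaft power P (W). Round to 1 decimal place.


P = Q * dP / eta
P = 0.007 * 1808000 / 0.85
P = 12656.0 / 0.85
P = 14889.4 W


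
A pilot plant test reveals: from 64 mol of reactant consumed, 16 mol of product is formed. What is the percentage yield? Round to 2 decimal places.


Yield = (moles product / moles consumed) * 100%
Yield = (16 / 64) * 100
Yield = 0.25 * 100
Yield = 25.00%


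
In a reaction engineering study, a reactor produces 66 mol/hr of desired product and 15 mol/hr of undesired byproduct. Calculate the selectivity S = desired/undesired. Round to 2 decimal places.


S = desired product rate / undesired product rate
S = 66 / 15
S = 4.40


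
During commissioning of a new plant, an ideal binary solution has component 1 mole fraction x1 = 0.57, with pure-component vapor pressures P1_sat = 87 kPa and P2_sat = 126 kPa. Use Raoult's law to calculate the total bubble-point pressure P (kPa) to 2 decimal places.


P = x1*P1_sat + x2*P2_sat
x2 = 1 - x1 = 1 - 0.57 = 0.43
P = 0.57*87 + 0.43*126
P = 49.59 + 54.18
P = 103.77 kPa


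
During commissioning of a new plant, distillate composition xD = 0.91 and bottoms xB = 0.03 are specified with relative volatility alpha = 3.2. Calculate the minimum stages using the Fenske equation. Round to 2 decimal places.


N_min = ln((xD*(1-xB))/(xB*(1-xD))) / ln(alpha)
Numerator inside ln: 0.8827 / 0.0027 = 326.925926
ln(326.925926) = 5.789734
ln(alpha) = ln(3.2) = 1.163151
N_min = 5.789734 / 1.163151 = 4.98


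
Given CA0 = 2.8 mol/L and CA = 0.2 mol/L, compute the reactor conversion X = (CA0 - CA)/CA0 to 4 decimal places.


X = (CA0 - CA) / CA0
X = (2.8 - 0.2) / 2.8
X = 2.6 / 2.8
X = 0.9286


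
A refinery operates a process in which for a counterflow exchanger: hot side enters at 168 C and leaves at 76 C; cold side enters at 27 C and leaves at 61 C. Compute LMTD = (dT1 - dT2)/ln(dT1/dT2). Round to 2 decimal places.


dT1 = Th_in - Tc_out = 168 - 61 = 107
dT2 = Th_out - Tc_in = 76 - 27 = 49
LMTD = (dT1 - dT2) / ln(dT1/dT2)
LMTD = (107 - 49) / ln(107/49)
LMTD = 74.26 K


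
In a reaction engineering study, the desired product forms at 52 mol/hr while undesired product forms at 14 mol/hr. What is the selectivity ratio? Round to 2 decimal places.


S = desired product rate / undesired product rate
S = 52 / 14
S = 3.71


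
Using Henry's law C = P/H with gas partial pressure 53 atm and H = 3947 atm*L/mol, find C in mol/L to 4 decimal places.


C = P / H
C = 53 / 3947
C = 0.0134 mol/L


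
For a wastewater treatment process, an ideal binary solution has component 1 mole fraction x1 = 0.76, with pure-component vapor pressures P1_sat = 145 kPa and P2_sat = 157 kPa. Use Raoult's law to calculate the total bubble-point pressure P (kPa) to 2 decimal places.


P = x1*P1_sat + x2*P2_sat
x2 = 1 - x1 = 1 - 0.76 = 0.24
P = 0.76*145 + 0.24*157
P = 110.2 + 37.68
P = 147.88 kPa


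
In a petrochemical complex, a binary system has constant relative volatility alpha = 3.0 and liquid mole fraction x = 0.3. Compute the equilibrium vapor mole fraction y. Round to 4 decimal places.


y = alpha*x / (1 + (alpha-1)*x)
y = 3.0*0.3 / (1 + (3.0-1)*0.3)
y = 0.9 / (1 + 0.6)
y = 0.9 / 1.6
y = 0.5625


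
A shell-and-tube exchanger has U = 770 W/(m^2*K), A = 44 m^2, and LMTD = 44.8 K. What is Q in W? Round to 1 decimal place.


Q = U * A * LMTD
Q = 770 * 44 * 44.8
Q = 1517824.0 W


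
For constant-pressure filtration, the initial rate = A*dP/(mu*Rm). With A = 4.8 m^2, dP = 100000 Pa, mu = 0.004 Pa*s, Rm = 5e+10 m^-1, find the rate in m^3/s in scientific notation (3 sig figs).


rate = A * dP / (mu * Rm)
rate = 4.8 * 100000 / (0.004 * 5e+10)
rate = 480000.0 / 2.000e+08
rate = 2.40e-03 m^3/s


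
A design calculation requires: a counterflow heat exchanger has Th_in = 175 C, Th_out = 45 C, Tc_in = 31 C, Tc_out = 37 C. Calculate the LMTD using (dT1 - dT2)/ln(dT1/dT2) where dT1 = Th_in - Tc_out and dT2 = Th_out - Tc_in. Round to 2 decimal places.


dT1 = Th_in - Tc_out = 175 - 37 = 138
dT2 = Th_out - Tc_in = 45 - 31 = 14
LMTD = (dT1 - dT2) / ln(dT1/dT2)
LMTD = (138 - 14) / ln(138/14)
LMTD = 54.19 K


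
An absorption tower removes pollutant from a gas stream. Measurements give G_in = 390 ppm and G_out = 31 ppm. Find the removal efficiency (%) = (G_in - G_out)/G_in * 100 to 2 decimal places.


Efficiency = (G_in - G_out) / G_in * 100%
Efficiency = (390 - 31) / 390 * 100
Efficiency = 359 / 390 * 100
Efficiency = 92.05%


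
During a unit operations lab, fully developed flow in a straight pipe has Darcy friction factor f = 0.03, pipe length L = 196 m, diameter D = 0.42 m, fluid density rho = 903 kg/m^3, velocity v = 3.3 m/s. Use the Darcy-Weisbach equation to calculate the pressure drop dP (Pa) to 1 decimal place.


dP = f * (L/D) * (rho*v^2/2)
dP = 0.03 * (196/0.42) * (903*3.3^2/2)
L/D = 466.66666667
rho*v^2/2 = 903*10.89/2 = 4916.835
dP = 0.03 * 466.66666667 * 4916.835
dP = 68835.7 Pa


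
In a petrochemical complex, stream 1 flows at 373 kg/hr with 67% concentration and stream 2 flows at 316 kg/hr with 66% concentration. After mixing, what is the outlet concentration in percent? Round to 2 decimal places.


Mass balance on solute: F1*x1 + F2*x2 = F3*x3
F3 = F1 + F2 = 373 + 316 = 689 kg/hr
x3 = (F1*x1 + F2*x2)/F3
x3 = (373*0.67 + 316*0.66) / 689
x3 = 66.54%


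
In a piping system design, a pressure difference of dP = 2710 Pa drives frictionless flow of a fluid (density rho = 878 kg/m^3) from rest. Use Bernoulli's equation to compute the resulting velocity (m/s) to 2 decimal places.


v = sqrt(2*dP/rho)
v = sqrt(2*2710/878)
v = sqrt(6.173121)
v = 2.48 m/s


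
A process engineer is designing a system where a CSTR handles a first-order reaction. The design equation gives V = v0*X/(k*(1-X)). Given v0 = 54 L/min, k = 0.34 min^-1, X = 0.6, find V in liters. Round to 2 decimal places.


V = v0 * X / (k * (1 - X))
V = 54 * 0.6 / (0.34 * (1 - 0.6))
V = 32.4 / (0.34 * 0.4)
V = 32.4 / 0.136
V = 238.24 L


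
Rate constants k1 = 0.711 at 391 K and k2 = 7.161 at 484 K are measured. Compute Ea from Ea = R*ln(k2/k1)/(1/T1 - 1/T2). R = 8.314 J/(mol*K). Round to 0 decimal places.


Ea = R * ln(k2/k1) / (1/T1 - 1/T2)
ln(k2/k1) = ln(7.161/0.711) = 2.3097325
1/T1 - 1/T2 = 1/391 - 1/484 = 0.000491429055
Ea = 8.314 * 2.3097325 / 0.000491429055
Ea = 39076 J/mol


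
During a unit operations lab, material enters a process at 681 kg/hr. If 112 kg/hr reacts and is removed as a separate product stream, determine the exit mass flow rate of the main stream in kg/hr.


Steady-state mass balance on the main outlet: F_out = F_in - F_removed
F_out = 681 - 112
F_out = 569 kg/hr


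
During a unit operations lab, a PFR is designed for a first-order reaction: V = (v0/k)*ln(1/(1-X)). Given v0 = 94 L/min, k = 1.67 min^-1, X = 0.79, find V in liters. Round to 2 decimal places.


V = (v0/k) * ln(1/(1-X))
V = (94/1.67) * ln(1/(1-0.79))
V = 56.287425 * ln(4.761905)
V = 56.287425 * 1.560648
V = 87.84 L


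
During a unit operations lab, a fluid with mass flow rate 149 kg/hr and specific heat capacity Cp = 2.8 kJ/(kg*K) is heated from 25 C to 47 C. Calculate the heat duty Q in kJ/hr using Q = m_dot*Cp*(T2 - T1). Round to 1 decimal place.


Q = m_dot * Cp * (T2 - T1)
Q = 149 * 2.8 * (47 - 25)
Q = 149 * 2.8 * 22
Q = 9178.4 kJ/hr


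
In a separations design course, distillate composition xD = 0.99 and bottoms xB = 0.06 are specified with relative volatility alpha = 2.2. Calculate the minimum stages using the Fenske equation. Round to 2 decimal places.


N_min = ln((xD*(1-xB))/(xB*(1-xD))) / ln(alpha)
Numerator inside ln: 0.9306 / 0.0006 = 1551.0
ln(1551.0) = 7.346655
ln(alpha) = ln(2.2) = 0.788457
N_min = 7.346655 / 0.788457 = 9.32


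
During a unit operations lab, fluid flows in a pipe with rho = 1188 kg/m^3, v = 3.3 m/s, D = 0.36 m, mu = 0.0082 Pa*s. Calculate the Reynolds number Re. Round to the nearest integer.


Re = rho * v * D / mu
Re = 1188 * 3.3 * 0.36 / 0.0082
Re = 1411.344 / 0.0082
Re = 172115


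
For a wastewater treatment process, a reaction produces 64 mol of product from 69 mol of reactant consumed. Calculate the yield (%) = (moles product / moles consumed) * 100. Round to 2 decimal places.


Yield = (moles product / moles consumed) * 100%
Yield = (64 / 69) * 100
Yield = 0.9275 * 100
Yield = 92.75%


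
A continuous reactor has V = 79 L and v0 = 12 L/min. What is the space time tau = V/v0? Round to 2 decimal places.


tau = V / v0
tau = 79 / 12
tau = 6.58 min


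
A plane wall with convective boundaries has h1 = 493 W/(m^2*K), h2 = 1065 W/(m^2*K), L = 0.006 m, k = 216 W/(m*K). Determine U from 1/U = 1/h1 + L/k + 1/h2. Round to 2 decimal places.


1/U = 1/h1 + L/k + 1/h2
1/U = 1/493 + 0.006/216 + 1/1065
1/U = 0.0020283976 + 2.77778e-05 + 0.0009389671
1/U = 0.0029951425
U = 333.87 W/(m^2*K)


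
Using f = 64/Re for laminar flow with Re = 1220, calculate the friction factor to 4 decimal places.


f = 64 / Re
f = 64 / 1220
f = 0.0525


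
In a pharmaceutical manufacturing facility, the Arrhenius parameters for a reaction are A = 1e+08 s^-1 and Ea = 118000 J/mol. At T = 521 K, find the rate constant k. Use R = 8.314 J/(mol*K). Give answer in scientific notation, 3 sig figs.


k = A * exp(-Ea/(R*T))
k = 1e+08 * exp(-118000 / (8.314 * 521))
k = 1e+08 * exp(-27.241704)
k = 1.48e-04


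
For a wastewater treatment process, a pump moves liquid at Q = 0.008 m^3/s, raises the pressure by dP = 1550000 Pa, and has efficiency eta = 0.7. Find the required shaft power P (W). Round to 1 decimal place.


P = Q * dP / eta
P = 0.008 * 1550000 / 0.7
P = 12400.0 / 0.7
P = 17714.3 W


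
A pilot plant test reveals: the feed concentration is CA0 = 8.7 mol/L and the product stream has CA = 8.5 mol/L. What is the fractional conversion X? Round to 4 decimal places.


X = (CA0 - CA) / CA0
X = (8.7 - 8.5) / 8.7
X = 0.2 / 8.7
X = 0.0230


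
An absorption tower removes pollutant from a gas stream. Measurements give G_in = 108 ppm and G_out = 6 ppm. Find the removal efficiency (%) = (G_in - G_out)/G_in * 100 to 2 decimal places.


Efficiency = (G_in - G_out) / G_in * 100%
Efficiency = (108 - 6) / 108 * 100
Efficiency = 102 / 108 * 100
Efficiency = 94.44%


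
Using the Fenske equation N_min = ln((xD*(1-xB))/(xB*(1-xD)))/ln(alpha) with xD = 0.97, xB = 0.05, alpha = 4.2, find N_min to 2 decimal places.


N_min = ln((xD*(1-xB))/(xB*(1-xD))) / ln(alpha)
Numerator inside ln: 0.9215 / 0.0015 = 614.333333
ln(614.333333) = 6.420538
ln(alpha) = ln(4.2) = 1.435085
N_min = 6.420538 / 1.435085 = 4.47


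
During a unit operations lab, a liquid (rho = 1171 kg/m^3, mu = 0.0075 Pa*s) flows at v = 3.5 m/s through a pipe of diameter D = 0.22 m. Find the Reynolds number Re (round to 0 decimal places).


Re = rho * v * D / mu
Re = 1171 * 3.5 * 0.22 / 0.0075
Re = 901.67 / 0.0075
Re = 120223


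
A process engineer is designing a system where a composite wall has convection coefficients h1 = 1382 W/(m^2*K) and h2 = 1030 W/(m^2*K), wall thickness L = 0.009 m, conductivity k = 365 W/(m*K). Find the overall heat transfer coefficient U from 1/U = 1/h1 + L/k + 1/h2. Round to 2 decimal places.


1/U = 1/h1 + L/k + 1/h2
1/U = 1/1382 + 0.009/365 + 1/1030
1/U = 0.000723589 + 2.46575e-05 + 0.0009708738
1/U = 0.0017191203
U = 581.69 W/(m^2*K)


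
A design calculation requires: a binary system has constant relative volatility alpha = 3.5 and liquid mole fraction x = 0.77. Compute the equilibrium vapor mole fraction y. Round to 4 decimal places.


y = alpha*x / (1 + (alpha-1)*x)
y = 3.5*0.77 / (1 + (3.5-1)*0.77)
y = 2.695 / (1 + 1.925)
y = 2.695 / 2.925
y = 0.9214


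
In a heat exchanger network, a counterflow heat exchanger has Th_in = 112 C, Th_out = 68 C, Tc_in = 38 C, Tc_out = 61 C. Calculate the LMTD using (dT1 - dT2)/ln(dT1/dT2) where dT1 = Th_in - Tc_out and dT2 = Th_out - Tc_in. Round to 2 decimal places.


dT1 = Th_in - Tc_out = 112 - 61 = 51
dT2 = Th_out - Tc_in = 68 - 38 = 30
LMTD = (dT1 - dT2) / ln(dT1/dT2)
LMTD = (51 - 30) / ln(51/30)
LMTD = 39.58 K


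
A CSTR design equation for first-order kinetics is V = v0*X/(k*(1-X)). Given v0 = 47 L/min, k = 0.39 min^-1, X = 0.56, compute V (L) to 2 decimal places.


V = v0 * X / (k * (1 - X))
V = 47 * 0.56 / (0.39 * (1 - 0.56))
V = 26.32 / (0.39 * 0.44)
V = 26.32 / 0.1716
V = 153.38 L


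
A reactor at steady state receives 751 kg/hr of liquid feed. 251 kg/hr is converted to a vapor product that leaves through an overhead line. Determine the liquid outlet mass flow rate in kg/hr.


Steady-state mass balance on the main outlet: F_out = F_in - F_removed
F_out = 751 - 251
F_out = 500 kg/hr


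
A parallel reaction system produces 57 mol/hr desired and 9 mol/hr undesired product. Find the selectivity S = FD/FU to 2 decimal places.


S = desired product rate / undesired product rate
S = 57 / 9
S = 6.33


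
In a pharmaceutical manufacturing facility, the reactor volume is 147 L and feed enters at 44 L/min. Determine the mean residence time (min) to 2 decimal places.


tau = V / v0
tau = 147 / 44
tau = 3.34 min


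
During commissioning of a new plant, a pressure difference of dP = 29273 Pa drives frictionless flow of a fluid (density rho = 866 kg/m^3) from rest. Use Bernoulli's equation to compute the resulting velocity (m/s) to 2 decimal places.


v = sqrt(2*dP/rho)
v = sqrt(2*29273/866)
v = sqrt(67.605081)
v = 8.22 m/s


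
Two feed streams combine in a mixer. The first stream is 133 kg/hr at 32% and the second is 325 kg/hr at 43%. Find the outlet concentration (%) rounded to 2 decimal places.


Mass balance on solute: F1*x1 + F2*x2 = F3*x3
F3 = F1 + F2 = 133 + 325 = 458 kg/hr
x3 = (F1*x1 + F2*x2)/F3
x3 = (133*0.32 + 325*0.43) / 458
x3 = 39.81%


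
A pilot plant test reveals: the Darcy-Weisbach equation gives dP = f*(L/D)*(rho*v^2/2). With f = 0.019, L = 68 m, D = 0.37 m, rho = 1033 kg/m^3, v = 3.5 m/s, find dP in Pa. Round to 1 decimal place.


dP = f * (L/D) * (rho*v^2/2)
dP = 0.019 * (68/0.37) * (1033*3.5^2/2)
L/D = 183.78378378
rho*v^2/2 = 1033*12.25/2 = 6327.125
dP = 0.019 * 183.78378378 * 6327.125
dP = 22093.6 Pa


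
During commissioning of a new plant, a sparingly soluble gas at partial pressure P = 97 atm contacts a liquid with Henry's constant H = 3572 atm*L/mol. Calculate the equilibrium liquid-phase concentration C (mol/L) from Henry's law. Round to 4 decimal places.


C = P / H
C = 97 / 3572
C = 0.0272 mol/L


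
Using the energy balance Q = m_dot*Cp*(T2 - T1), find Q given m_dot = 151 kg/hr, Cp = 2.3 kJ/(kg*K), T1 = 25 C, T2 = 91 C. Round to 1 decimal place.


Q = m_dot * Cp * (T2 - T1)
Q = 151 * 2.3 * (91 - 25)
Q = 151 * 2.3 * 66
Q = 22921.8 kJ/hr


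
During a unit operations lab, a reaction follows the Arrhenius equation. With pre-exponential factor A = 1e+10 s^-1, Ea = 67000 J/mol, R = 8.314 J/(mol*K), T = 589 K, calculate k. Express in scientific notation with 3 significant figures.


k = A * exp(-Ea/(R*T))
k = 1e+10 * exp(-67000 / (8.314 * 589))
k = 1e+10 * exp(-13.681997)
k = 1.14e+04


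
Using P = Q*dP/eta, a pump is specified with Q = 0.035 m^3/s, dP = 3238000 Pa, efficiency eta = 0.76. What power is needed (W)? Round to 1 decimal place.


P = Q * dP / eta
P = 0.035 * 3238000 / 0.76
P = 113330.0 / 0.76
P = 149118.4 W


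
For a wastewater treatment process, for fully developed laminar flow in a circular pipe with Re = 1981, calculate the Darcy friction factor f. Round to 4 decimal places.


f = 64 / Re
f = 64 / 1981
f = 0.0323


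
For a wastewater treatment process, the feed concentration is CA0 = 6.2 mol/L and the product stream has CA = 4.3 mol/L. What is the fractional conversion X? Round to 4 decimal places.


X = (CA0 - CA) / CA0
X = (6.2 - 4.3) / 6.2
X = 1.9 / 6.2
X = 0.3065


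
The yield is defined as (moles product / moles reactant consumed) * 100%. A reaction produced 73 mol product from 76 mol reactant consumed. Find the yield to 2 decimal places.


Yield = (moles product / moles consumed) * 100%
Yield = (73 / 76) * 100
Yield = 0.9605 * 100
Yield = 96.05%


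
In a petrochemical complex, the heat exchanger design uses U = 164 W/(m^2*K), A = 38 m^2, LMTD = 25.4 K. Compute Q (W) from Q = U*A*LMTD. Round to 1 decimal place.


Q = U * A * LMTD
Q = 164 * 38 * 25.4
Q = 158292.8 W


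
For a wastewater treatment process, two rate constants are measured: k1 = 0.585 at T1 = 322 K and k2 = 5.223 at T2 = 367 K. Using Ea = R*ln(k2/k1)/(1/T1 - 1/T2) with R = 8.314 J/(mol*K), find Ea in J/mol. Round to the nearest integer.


Ea = R * ln(k2/k1) / (1/T1 - 1/T2)
ln(k2/k1) = ln(5.223/0.585) = 2.1892154
1/T1 - 1/T2 = 1/322 - 1/367 = 0.000380794422
Ea = 8.314 * 2.1892154 / 0.000380794422
Ea = 47798 J/mol


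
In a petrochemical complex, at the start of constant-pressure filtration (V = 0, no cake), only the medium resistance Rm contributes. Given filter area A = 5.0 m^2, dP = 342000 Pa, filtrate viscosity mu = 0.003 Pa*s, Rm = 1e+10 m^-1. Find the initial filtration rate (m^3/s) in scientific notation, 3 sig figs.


rate = A * dP / (mu * Rm)
rate = 5.0 * 342000 / (0.003 * 1e+10)
rate = 1710000.0 / 3.000e+07
rate = 5.70e-02 m^3/s


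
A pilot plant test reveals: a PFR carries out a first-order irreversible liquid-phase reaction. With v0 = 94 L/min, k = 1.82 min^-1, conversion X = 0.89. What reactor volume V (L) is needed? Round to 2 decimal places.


V = (v0/k) * ln(1/(1-X))
V = (94/1.82) * ln(1/(1-0.89))
V = 51.648352 * ln(9.090909)
V = 51.648352 * 2.207275
V = 114.00 L


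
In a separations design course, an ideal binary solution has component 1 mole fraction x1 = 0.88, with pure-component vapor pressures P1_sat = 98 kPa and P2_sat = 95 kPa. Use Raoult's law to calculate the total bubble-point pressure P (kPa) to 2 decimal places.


P = x1*P1_sat + x2*P2_sat
x2 = 1 - x1 = 1 - 0.88 = 0.12
P = 0.88*98 + 0.12*95
P = 86.24 + 11.4
P = 97.64 kPa


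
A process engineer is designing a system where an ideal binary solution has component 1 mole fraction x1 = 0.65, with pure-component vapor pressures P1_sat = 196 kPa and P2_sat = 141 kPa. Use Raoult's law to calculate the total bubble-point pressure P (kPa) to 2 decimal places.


P = x1*P1_sat + x2*P2_sat
x2 = 1 - x1 = 1 - 0.65 = 0.35
P = 0.65*196 + 0.35*141
P = 127.4 + 49.35
P = 176.75 kPa


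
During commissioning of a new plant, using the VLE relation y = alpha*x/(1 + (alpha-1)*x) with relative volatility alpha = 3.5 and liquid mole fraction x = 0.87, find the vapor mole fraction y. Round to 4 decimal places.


y = alpha*x / (1 + (alpha-1)*x)
y = 3.5*0.87 / (1 + (3.5-1)*0.87)
y = 3.045 / (1 + 2.175)
y = 3.045 / 3.175
y = 0.9591


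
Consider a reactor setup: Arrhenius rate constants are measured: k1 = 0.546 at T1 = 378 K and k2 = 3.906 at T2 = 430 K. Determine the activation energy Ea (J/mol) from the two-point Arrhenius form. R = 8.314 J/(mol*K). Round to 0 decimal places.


Ea = R * ln(k2/k1) / (1/T1 - 1/T2)
ln(k2/k1) = ln(3.906/0.546) = 1.9676501
1/T1 - 1/T2 = 1/378 - 1/430 = 0.00031992125
Ea = 8.314 * 1.9676501 / 0.00031992125
Ea = 51135 J/mol


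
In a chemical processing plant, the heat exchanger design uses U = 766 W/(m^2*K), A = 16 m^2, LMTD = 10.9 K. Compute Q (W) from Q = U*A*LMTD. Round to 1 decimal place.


Q = U * A * LMTD
Q = 766 * 16 * 10.9
Q = 133590.4 W


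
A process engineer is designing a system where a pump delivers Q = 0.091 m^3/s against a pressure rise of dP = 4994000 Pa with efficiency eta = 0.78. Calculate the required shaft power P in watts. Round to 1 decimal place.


P = Q * dP / eta
P = 0.091 * 4994000 / 0.78
P = 454454.0 / 0.78
P = 582633.3 W


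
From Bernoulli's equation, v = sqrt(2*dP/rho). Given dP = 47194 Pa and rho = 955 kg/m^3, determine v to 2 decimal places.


v = sqrt(2*dP/rho)
v = sqrt(2*47194/955)
v = sqrt(98.835602)
v = 9.94 m/s


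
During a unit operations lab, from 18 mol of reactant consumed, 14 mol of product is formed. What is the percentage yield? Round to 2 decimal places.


Yield = (moles product / moles consumed) * 100%
Yield = (14 / 18) * 100
Yield = 0.7778 * 100
Yield = 77.78%


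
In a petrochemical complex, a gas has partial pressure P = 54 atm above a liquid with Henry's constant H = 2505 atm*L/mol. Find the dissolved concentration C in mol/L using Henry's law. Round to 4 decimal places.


C = P / H
C = 54 / 2505
C = 0.0216 mol/L


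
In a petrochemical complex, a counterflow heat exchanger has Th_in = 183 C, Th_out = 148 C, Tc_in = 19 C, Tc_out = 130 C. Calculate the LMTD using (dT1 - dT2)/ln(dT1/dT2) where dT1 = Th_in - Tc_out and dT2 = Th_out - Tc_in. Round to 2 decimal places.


dT1 = Th_in - Tc_out = 183 - 130 = 53
dT2 = Th_out - Tc_in = 148 - 19 = 129
LMTD = (dT1 - dT2) / ln(dT1/dT2)
LMTD = (53 - 129) / ln(53/129)
LMTD = 85.44 K


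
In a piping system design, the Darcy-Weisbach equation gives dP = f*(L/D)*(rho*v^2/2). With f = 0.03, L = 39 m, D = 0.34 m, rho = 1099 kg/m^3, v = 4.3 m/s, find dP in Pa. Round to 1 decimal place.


dP = f * (L/D) * (rho*v^2/2)
dP = 0.03 * (39/0.34) * (1099*4.3^2/2)
L/D = 114.70588235
rho*v^2/2 = 1099*18.49/2 = 10160.255
dP = 0.03 * 114.70588235 * 10160.255
dP = 34963.2 Pa


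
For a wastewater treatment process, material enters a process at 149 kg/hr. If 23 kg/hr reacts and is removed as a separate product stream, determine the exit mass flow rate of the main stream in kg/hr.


Steady-state mass balance on the main outlet: F_out = F_in - F_removed
F_out = 149 - 23
F_out = 126 kg/hr


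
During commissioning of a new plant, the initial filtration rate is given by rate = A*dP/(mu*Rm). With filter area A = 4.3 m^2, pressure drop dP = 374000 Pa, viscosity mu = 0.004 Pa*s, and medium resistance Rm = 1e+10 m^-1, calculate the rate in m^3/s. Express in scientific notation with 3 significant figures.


rate = A * dP / (mu * Rm)
rate = 4.3 * 374000 / (0.004 * 1e+10)
rate = 1608200.0 / 4.000e+07
rate = 4.02e-02 m^3/s


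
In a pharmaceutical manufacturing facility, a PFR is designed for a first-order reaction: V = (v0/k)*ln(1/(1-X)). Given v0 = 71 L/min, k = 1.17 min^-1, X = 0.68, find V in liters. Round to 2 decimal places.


V = (v0/k) * ln(1/(1-X))
V = (71/1.17) * ln(1/(1-0.68))
V = 60.683761 * ln(3.125)
V = 60.683761 * 1.139434
V = 69.15 L


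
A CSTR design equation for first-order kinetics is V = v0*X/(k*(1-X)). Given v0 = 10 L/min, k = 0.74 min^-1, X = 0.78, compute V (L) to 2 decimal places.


V = v0 * X / (k * (1 - X))
V = 10 * 0.78 / (0.74 * (1 - 0.78))
V = 7.8 / (0.74 * 0.22)
V = 7.8 / 0.1628
V = 47.91 L


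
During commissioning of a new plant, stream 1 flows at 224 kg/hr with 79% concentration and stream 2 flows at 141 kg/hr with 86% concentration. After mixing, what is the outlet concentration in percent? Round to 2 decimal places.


Mass balance on solute: F1*x1 + F2*x2 = F3*x3
F3 = F1 + F2 = 224 + 141 = 365 kg/hr
x3 = (F1*x1 + F2*x2)/F3
x3 = (224*0.79 + 141*0.86) / 365
x3 = 81.70%


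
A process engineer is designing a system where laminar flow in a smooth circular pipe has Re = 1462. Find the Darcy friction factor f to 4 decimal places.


f = 64 / Re
f = 64 / 1462
f = 0.0438


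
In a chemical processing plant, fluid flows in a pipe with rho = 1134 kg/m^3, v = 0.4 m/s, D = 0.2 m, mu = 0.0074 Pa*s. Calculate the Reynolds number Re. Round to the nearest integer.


Re = rho * v * D / mu
Re = 1134 * 0.4 * 0.2 / 0.0074
Re = 90.72 / 0.0074
Re = 12259


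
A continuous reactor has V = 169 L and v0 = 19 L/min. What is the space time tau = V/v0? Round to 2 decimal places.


tau = V / v0
tau = 169 / 19
tau = 8.89 min


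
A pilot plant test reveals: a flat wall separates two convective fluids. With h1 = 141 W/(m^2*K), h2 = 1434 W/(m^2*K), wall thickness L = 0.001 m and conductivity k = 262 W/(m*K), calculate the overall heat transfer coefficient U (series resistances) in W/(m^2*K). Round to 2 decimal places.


1/U = 1/h1 + L/k + 1/h2
1/U = 1/141 + 0.001/262 + 1/1434
1/U = 0.0070921986 + 3.8168e-06 + 0.0006973501
1/U = 0.0077933655
U = 128.31 W/(m^2*K)


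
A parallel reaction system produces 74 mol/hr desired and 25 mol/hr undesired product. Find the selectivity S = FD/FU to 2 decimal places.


S = desired product rate / undesired product rate
S = 74 / 25
S = 2.96


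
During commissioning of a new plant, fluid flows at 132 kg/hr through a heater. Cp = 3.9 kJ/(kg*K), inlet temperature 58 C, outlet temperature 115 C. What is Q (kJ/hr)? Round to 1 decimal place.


Q = m_dot * Cp * (T2 - T1)
Q = 132 * 3.9 * (115 - 58)
Q = 132 * 3.9 * 57
Q = 29343.6 kJ/hr


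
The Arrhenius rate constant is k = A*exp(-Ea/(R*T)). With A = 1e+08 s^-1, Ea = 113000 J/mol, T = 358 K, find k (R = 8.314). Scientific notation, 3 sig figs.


k = A * exp(-Ea/(R*T))
k = 1e+08 * exp(-113000 / (8.314 * 358))
k = 1e+08 * exp(-37.965174)
k = 3.25e-09


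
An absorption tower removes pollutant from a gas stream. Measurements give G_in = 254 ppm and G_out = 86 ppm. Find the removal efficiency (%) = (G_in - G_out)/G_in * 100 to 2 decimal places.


Efficiency = (G_in - G_out) / G_in * 100%
Efficiency = (254 - 86) / 254 * 100
Efficiency = 168 / 254 * 100
Efficiency = 66.14%


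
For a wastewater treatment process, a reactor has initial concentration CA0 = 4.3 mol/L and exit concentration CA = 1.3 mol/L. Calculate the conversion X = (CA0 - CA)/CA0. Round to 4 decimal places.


X = (CA0 - CA) / CA0
X = (4.3 - 1.3) / 4.3
X = 3.0 / 4.3
X = 0.6977


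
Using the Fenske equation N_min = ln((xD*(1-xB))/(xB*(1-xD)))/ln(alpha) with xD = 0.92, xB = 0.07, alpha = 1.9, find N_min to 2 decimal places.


N_min = ln((xD*(1-xB))/(xB*(1-xD))) / ln(alpha)
Numerator inside ln: 0.8556 / 0.0056 = 152.785714
ln(152.785714) = 5.029036
ln(alpha) = ln(1.9) = 0.641854
N_min = 5.029036 / 0.641854 = 7.84


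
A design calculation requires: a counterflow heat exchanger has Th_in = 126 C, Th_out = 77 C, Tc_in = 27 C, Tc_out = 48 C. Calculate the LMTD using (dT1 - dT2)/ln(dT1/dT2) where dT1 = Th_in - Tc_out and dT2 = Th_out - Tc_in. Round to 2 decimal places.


dT1 = Th_in - Tc_out = 126 - 48 = 78
dT2 = Th_out - Tc_in = 77 - 27 = 50
LMTD = (dT1 - dT2) / ln(dT1/dT2)
LMTD = (78 - 50) / ln(78/50)
LMTD = 62.97 K


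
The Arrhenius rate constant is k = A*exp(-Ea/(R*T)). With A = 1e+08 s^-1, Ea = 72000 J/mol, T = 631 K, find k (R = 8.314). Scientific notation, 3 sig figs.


k = A * exp(-Ea/(R*T))
k = 1e+08 * exp(-72000 / (8.314 * 631))
k = 1e+08 * exp(-13.724392)
k = 1.10e+02


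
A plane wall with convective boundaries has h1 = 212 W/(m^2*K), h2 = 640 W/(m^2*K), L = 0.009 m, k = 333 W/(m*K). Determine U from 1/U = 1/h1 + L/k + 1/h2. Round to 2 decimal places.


1/U = 1/h1 + L/k + 1/h2
1/U = 1/212 + 0.009/333 + 1/640
1/U = 0.0047169811 + 2.7027e-05 + 0.0015625
1/U = 0.0063065081
U = 158.57 W/(m^2*K)


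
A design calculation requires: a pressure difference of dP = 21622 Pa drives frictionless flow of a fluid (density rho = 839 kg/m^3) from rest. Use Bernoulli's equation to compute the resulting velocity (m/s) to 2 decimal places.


v = sqrt(2*dP/rho)
v = sqrt(2*21622/839)
v = sqrt(51.542312)
v = 7.18 m/s


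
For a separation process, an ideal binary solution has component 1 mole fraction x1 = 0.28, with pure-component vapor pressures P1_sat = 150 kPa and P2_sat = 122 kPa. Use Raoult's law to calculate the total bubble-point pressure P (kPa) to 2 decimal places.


P = x1*P1_sat + x2*P2_sat
x2 = 1 - x1 = 1 - 0.28 = 0.72
P = 0.28*150 + 0.72*122
P = 42.0 + 87.84
P = 129.84 kPa


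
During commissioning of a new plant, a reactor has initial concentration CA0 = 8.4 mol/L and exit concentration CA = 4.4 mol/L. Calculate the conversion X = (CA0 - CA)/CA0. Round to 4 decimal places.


X = (CA0 - CA) / CA0
X = (8.4 - 4.4) / 8.4
X = 4.0 / 8.4
X = 0.4762


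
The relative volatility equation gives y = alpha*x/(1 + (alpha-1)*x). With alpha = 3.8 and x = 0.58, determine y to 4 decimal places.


y = alpha*x / (1 + (alpha-1)*x)
y = 3.8*0.58 / (1 + (3.8-1)*0.58)
y = 2.204 / (1 + 1.624)
y = 2.204 / 2.624
y = 0.8399


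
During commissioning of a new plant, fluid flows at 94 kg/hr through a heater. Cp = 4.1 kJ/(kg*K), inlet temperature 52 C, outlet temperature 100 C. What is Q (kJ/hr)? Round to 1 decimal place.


Q = m_dot * Cp * (T2 - T1)
Q = 94 * 4.1 * (100 - 52)
Q = 94 * 4.1 * 48
Q = 18499.2 kJ/hr


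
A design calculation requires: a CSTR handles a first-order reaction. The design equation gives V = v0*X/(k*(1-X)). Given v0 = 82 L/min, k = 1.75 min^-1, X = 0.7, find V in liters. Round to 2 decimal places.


V = v0 * X / (k * (1 - X))
V = 82 * 0.7 / (1.75 * (1 - 0.7))
V = 57.4 / (1.75 * 0.3)
V = 57.4 / 0.525
V = 109.33 L


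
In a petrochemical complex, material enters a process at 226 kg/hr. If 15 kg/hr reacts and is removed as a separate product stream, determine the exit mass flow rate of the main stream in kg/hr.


Steady-state mass balance on the main outlet: F_out = F_in - F_removed
F_out = 226 - 15
F_out = 211 kg/hr


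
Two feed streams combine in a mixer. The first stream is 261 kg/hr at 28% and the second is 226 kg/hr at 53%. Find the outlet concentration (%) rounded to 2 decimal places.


Mass balance on solute: F1*x1 + F2*x2 = F3*x3
F3 = F1 + F2 = 261 + 226 = 487 kg/hr
x3 = (F1*x1 + F2*x2)/F3
x3 = (261*0.28 + 226*0.53) / 487
x3 = 39.60%


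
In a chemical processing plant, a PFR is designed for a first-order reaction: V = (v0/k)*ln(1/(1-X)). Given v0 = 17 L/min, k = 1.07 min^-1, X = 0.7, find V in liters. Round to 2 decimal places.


V = (v0/k) * ln(1/(1-X))
V = (17/1.07) * ln(1/(1-0.7))
V = 15.88785 * ln(3.333333)
V = 15.88785 * 1.203973
V = 19.13 L


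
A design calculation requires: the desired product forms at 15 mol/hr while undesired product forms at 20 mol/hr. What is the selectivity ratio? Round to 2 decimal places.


S = desired product rate / undesired product rate
S = 15 / 20
S = 0.75


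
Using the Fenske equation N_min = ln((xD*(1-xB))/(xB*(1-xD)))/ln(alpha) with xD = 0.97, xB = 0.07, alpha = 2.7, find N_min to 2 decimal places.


N_min = ln((xD*(1-xB))/(xB*(1-xD))) / ln(alpha)
Numerator inside ln: 0.9021 / 0.0021 = 429.571429
ln(429.571429) = 6.062788
ln(alpha) = ln(2.7) = 0.993252
N_min = 6.062788 / 0.993252 = 6.10


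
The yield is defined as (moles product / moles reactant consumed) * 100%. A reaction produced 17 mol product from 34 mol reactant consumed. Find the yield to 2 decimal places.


Yield = (moles product / moles consumed) * 100%
Yield = (17 / 34) * 100
Yield = 0.5 * 100
Yield = 50.00%


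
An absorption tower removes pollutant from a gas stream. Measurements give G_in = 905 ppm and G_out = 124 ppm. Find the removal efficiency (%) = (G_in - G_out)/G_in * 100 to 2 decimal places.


Efficiency = (G_in - G_out) / G_in * 100%
Efficiency = (905 - 124) / 905 * 100
Efficiency = 781 / 905 * 100
Efficiency = 86.30%


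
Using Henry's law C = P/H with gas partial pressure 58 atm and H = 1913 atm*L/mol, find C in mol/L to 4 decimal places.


C = P / H
C = 58 / 1913
C = 0.0303 mol/L


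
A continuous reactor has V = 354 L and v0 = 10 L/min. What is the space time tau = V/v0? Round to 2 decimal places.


tau = V / v0
tau = 354 / 10
tau = 35.40 min


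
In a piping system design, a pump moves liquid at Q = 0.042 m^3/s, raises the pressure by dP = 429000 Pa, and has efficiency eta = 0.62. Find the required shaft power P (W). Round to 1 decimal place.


P = Q * dP / eta
P = 0.042 * 429000 / 0.62
P = 18018.0 / 0.62
P = 29061.3 W


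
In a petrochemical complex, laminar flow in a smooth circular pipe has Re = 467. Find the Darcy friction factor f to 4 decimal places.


f = 64 / Re
f = 64 / 467
f = 0.1370


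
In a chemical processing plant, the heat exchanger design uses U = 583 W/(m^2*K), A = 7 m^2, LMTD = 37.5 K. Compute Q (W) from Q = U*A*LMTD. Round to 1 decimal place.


Q = U * A * LMTD
Q = 583 * 7 * 37.5
Q = 153037.5 W


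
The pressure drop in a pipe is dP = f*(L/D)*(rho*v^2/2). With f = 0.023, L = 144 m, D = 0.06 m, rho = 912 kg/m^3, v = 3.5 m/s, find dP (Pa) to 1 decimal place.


dP = f * (L/D) * (rho*v^2/2)
dP = 0.023 * (144/0.06) * (912*3.5^2/2)
L/D = 2400.0
rho*v^2/2 = 912*12.25/2 = 5586.0
dP = 0.023 * 2400.0 * 5586.0
dP = 308347.2 Pa


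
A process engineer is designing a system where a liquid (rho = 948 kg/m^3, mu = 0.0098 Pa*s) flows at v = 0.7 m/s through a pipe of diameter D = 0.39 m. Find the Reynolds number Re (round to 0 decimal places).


Re = rho * v * D / mu
Re = 948 * 0.7 * 0.39 / 0.0098
Re = 258.804 / 0.0098
Re = 26409


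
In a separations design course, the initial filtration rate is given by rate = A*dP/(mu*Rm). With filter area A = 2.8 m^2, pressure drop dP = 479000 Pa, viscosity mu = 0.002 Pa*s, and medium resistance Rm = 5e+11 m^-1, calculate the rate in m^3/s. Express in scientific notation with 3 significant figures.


rate = A * dP / (mu * Rm)
rate = 2.8 * 479000 / (0.002 * 5e+11)
rate = 1341200.0 / 1.000e+09
rate = 1.34e-03 m^3/s


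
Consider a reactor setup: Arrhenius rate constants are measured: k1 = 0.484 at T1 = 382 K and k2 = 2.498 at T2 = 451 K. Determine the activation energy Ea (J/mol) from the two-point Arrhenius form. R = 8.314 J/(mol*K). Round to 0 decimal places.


Ea = R * ln(k2/k1) / (1/T1 - 1/T2)
ln(k2/k1) = ln(2.498/0.484) = 1.6411608
1/T1 - 1/T2 = 1/382 - 1/451 = 0.000400506147
Ea = 8.314 * 1.6411608 / 0.000400506147
Ea = 34068 J/mol


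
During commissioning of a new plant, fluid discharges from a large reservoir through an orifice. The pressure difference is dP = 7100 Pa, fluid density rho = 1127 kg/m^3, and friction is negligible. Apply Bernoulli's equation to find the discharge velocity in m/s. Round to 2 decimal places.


v = sqrt(2*dP/rho)
v = sqrt(2*7100/1127)
v = sqrt(12.599823)
v = 3.55 m/s


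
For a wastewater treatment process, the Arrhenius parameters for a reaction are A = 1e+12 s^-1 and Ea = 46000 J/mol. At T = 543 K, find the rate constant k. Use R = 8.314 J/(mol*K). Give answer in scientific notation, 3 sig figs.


k = A * exp(-Ea/(R*T))
k = 1e+12 * exp(-46000 / (8.314 * 543))
k = 1e+12 * exp(-10.189385)
k = 3.76e+07


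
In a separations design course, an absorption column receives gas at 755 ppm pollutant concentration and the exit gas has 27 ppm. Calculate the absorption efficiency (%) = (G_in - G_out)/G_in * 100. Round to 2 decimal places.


Efficiency = (G_in - G_out) / G_in * 100%
Efficiency = (755 - 27) / 755 * 100
Efficiency = 728 / 755 * 100
Efficiency = 96.42%


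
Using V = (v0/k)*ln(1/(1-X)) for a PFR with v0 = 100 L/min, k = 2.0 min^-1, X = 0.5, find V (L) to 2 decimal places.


V = (v0/k) * ln(1/(1-X))
V = (100/2.0) * ln(1/(1-0.5))
V = 50.0 * ln(2.0)
V = 50.0 * 0.693147
V = 34.66 L


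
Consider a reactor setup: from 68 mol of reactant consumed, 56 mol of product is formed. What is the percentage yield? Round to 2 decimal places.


Yield = (moles product / moles consumed) * 100%
Yield = (56 / 68) * 100
Yield = 0.8235 * 100
Yield = 82.35%


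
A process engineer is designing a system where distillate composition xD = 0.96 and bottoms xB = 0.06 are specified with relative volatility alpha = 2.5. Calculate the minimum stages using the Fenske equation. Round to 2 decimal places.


N_min = ln((xD*(1-xB))/(xB*(1-xD))) / ln(alpha)
Numerator inside ln: 0.9024 / 0.0024 = 376.0
ln(376.0) = 5.929589
ln(alpha) = ln(2.5) = 0.916291
N_min = 5.929589 / 0.916291 = 6.47


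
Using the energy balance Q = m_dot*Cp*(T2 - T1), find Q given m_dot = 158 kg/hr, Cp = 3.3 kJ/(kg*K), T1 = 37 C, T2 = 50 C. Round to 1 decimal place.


Q = m_dot * Cp * (T2 - T1)
Q = 158 * 3.3 * (50 - 37)
Q = 158 * 3.3 * 13
Q = 6778.2 kJ/hr


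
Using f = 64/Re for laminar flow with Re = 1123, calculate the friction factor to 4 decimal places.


f = 64 / Re
f = 64 / 1123
f = 0.0570


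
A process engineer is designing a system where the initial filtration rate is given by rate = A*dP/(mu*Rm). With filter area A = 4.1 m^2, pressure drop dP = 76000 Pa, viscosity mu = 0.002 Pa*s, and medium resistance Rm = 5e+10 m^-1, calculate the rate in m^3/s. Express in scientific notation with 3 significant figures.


rate = A * dP / (mu * Rm)
rate = 4.1 * 76000 / (0.002 * 5e+10)
rate = 311600.0 / 1.000e+08
rate = 3.12e-03 m^3/s


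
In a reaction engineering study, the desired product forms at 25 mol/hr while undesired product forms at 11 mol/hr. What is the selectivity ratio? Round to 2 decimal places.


S = desired product rate / undesired product rate
S = 25 / 11
S = 2.27


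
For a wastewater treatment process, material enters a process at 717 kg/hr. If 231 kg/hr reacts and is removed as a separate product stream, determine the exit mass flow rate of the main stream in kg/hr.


Steady-state mass balance on the main outlet: F_out = F_in - F_removed
F_out = 717 - 231
F_out = 486 kg/hr


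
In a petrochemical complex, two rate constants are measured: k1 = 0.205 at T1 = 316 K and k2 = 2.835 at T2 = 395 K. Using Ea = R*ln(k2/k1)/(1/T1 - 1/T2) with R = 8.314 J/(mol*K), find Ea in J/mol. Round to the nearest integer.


Ea = R * ln(k2/k1) / (1/T1 - 1/T2)
ln(k2/k1) = ln(2.835/0.205) = 2.6267872
1/T1 - 1/T2 = 1/316 - 1/395 = 0.000632911392
Ea = 8.314 * 2.6267872 / 0.000632911392
Ea = 34506 J/mol


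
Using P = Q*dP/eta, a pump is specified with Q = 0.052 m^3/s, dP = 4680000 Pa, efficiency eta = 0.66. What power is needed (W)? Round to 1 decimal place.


P = Q * dP / eta
P = 0.052 * 4680000 / 0.66
P = 243360.0 / 0.66
P = 368727.3 W
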